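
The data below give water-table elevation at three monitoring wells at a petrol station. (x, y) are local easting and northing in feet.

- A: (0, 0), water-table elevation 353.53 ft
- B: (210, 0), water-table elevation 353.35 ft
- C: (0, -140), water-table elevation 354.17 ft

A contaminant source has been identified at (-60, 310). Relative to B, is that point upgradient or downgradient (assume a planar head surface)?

downgradient

∂h/∂x = (353.35 − 353.53) / (210 − 0) = -0.0008571
∂h/∂y = (354.17 − 353.53) / (-140 − 0) = -0.004571
Head at (-60, 310) = 353.53 + (-0.0008571)·(-60) + (-0.004571)·(310) = 352.16 ft.
That is lower than the 353.35 ft at B, so the point is downgradient.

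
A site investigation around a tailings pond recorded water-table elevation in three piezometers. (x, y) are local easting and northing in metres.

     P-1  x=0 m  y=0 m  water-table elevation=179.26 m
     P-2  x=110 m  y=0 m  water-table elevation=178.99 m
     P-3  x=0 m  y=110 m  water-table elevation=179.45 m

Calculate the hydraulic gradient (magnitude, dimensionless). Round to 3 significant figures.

0.00300

∂h/∂x = (178.99 − 179.26) / (110 − 0) = -0.002455
∂h/∂y = (179.45 − 179.26) / (110 − 0) = +0.001727
|∇h| = √(-0.002455² + 0.001727²) = 0.003002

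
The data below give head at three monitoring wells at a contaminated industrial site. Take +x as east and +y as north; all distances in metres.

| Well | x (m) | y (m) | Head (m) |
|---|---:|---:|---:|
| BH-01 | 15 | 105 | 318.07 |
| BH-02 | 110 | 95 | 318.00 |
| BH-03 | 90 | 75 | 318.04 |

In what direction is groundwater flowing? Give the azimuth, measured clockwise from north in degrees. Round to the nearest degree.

Taking BH-01 as reference: BH-02−BH-01 = (95, -10, -0.07); BH-03−BH-01 = (75, -30, -0.03).
Solve a·Δx + b·Δy = Δh: det = 95·(-30) − 75·(-10) = -2100.
∂h/∂x = [(-0.07)·(-30) − (-0.03)·(-10)] / -2100 = -0.0008571
∂h/∂y = [95·(-0.03) − 75·(-0.07)] / -2100 = -0.001143
Flow direction (−∇h) has components (+0.0008571 E, +0.001143 N).
Azimuth = atan2(E, N) = atan2(+0.0008571, +0.001143) = 36.9° ≈ 037°.

037°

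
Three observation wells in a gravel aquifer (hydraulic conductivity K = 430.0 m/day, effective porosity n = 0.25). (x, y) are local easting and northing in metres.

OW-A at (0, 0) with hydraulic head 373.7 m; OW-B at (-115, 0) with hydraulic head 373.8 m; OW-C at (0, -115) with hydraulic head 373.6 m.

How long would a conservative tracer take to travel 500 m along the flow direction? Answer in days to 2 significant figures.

240 days

∂h/∂x = (373.8 − 373.7) / (-115 − 0) = -0.0008696
∂h/∂y = (373.6 − 373.7) / (-115 − 0) = +0.0008696
|∇h| = √(-0.0008696² + 0.0008696²) = 0.00123
Seepage velocity v = K·i/n = 430.0 × 0.00123 / 0.25 = 2.116 m/day.
t = 500 / 2.116 = 236.3 days.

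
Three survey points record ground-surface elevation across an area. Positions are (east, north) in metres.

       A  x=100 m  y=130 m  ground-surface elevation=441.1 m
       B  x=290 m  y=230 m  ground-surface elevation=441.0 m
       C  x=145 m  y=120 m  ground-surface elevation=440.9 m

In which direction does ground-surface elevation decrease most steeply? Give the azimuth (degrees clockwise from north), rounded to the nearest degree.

Taking A as reference: B−A = (190, 100, -0.1); C−A = (45, -10, -0.2).
Determinant of the coordinate differences = 190·(-10) − 45·100 = -6400.
∂z/∂x = [(-0.1)·(-10) − (-0.2)·100] / -6400 = -0.003281
∂z/∂y = [190·(-0.2) − 45·(-0.1)] / -6400 = +0.005234
Steepest decrease is along −∇f: components (+0.003281 E, -0.005234 N).
Azimuth = atan2(+0.003281, -0.005234) = 147.9° ≈ 148°.

148°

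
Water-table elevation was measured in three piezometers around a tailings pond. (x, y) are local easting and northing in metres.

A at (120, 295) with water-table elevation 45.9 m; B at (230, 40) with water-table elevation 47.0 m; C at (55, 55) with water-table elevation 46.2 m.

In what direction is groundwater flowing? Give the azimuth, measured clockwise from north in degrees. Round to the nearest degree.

With h = a·x + b·y + c and A as origin, the differences give:
  110·a + (-255)·b = +1.1
  (-65)·a + (-240)·b = +0.3
Eliminate b (×(-240) and ×(-255), subtract): -42975·a = -187.50 → a = ∂h/∂x = +0.004363
Back-substitute: b = ∂h/∂y = -0.002432.
Flow direction (−∇h) has components (-0.004363 E, +0.002432 N).
Azimuth = atan2(E, N) = atan2(-0.004363, +0.002432) = 299.1° ≈ 299°.

299°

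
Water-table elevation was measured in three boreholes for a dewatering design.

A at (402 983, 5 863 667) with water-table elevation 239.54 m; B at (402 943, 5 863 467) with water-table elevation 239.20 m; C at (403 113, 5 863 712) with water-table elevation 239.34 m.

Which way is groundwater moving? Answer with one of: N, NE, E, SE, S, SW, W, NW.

Three-point gradient (reference A): Δ to B = (-40, -200, -0.34), Δ to C = (130, 45, -0.20).
∂h/∂x = -0.002285, ∂h/∂y = +0.002157 (det = 24200).
Flow = −∇h = (+0.002285 east, -0.002157 north), which points southeast.

SE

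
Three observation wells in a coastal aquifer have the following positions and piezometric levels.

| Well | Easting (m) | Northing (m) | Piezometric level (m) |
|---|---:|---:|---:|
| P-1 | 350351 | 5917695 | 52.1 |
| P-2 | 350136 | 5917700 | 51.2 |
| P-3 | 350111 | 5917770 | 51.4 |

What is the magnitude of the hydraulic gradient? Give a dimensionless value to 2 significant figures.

0.0061

Differences from P-1: to P-2 (Δx, Δy, Δh) = (-215, 5, -0.9); to P-3 = (-240, 75, -0.7).
Determinant of the coordinate differences = (-215)·75 − (-240)·5 = -14925.
∂h/∂x = [(-0.9)·75 − (-0.7)·5] / -14925 = +0.004288
∂h/∂y = [(-215)·(-0.7) − (-240)·(-0.9)] / -14925 = +0.004389
|∇h| = √(0.004288² + 0.004389²) = 0.006136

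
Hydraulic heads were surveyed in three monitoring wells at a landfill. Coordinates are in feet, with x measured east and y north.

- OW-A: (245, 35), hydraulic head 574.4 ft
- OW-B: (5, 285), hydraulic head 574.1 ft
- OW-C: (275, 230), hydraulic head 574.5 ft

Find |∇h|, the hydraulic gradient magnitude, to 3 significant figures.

0.00156

With h = a·x + b·y + c and OW-A as origin, the differences give:
  (-240)·a + 250·b = -0.3
  30·a + 195·b = +0.1
Eliminate b (×195 and ×250, subtract): -54300·a = -83.50 → a = ∂h/∂x = +0.001538
Back-substitute: b = ∂h/∂y = +0.0002762.
|∇h| = √(0.001538² + 0.0002762²) = 0.001563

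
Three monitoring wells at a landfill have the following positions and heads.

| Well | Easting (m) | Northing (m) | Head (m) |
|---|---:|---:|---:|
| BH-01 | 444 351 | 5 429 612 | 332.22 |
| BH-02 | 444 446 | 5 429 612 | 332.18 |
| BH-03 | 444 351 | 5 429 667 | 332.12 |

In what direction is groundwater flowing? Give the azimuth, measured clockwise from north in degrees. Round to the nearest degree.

∂h/∂x = (332.18 − 332.22) / (444446 − 444351) = -0.0004211
∂h/∂y = (332.12 − 332.22) / (5429667 − 5429612) = -0.001818
Flow direction (−∇h) has components (+0.0004211 E, +0.001818 N).
Azimuth = atan2(E, N) = atan2(+0.0004211, +0.001818) = 13.0° ≈ 013°.

013°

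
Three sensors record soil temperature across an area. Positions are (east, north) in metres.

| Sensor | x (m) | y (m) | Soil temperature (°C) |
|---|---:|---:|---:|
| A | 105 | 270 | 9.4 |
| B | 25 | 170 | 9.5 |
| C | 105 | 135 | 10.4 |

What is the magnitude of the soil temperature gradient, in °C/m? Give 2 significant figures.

Differences from A: to B (Δx, Δy, Δh) = (-80, -100, +0.1); to C = (0, -135, +1.0).
Determinant of the coordinate differences = (-80)·(-135) − 0·(-100) = 10800.
∂T/∂x = [(+0.1)·(-135) − (+1.0)·(-100)] / 10800 = +0.008009
∂T/∂y = [(-80)·(+1.0) − 0·(+0.1)] / 10800 = -0.007407
|∇f| = √(0.008009² + -0.007407²) = 0.01091 °C/m

0.011 °C/m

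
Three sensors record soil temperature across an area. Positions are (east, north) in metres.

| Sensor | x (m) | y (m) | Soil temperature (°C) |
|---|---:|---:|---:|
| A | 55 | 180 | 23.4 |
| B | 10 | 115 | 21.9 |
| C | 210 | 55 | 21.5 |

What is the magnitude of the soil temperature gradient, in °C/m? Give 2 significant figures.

0.021 °C/m

Taking A as reference: B−A = (-45, -65, -1.5); C−A = (155, -125, -1.9).
Determinant of the coordinate differences = (-45)·(-125) − 155·(-65) = 15700.
∂T/∂x = [(-1.5)·(-125) − (-1.9)·(-65)] / 15700 = +0.004076
∂T/∂y = [(-45)·(-1.9) − 155·(-1.5)] / 15700 = +0.02025
|∇f| = √(0.004076² + 0.02025²) = 0.02066 °C/m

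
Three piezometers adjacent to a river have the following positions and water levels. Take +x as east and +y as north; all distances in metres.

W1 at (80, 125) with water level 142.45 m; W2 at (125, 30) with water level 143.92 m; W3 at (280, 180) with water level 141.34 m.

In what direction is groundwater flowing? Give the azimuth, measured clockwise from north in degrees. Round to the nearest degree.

004°

With h = a·x + b·y + c and W1 as origin, the differences give:
  45·a + (-95)·b = +1.47
  200·a + 55·b = -1.11
Eliminate b (×55 and ×(-95), subtract): 21475·a = -24.600 → a = ∂h/∂x = -0.001146
Back-substitute: b = ∂h/∂y = -0.01602.
Flow direction (−∇h) has components (+0.001146 E, +0.01602 N).
Azimuth = atan2(E, N) = atan2(+0.001146, +0.01602) = 4.1° ≈ 004°.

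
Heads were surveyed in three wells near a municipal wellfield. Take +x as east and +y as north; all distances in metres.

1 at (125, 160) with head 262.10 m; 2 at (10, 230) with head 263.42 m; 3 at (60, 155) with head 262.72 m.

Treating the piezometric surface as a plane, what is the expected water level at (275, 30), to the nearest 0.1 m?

With h = a·x + b·y + c and 1 as origin, the differences give:
  (-115)·a + 70·b = +1.32
  (-65)·a + (-5)·b = +0.62
Eliminate b (×(-5) and ×70, subtract): 5125·a = -50.000 → a = ∂h/∂x = -0.009756
Back-substitute: b = ∂h/∂y = +0.002829.
h(275, 30) = 262.10 + (-0.009756)·(150) + (+0.002829)·(-130) = 262.10 -1.463 -0.368 = 260.269 m.

260.3 m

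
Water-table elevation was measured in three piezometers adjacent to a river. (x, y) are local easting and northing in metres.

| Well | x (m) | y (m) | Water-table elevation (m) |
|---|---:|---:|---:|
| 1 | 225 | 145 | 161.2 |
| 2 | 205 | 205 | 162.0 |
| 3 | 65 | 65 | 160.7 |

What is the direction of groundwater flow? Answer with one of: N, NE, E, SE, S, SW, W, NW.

Three-point gradient (reference 1): Δ to 2 = (-20, 60, +0.8), Δ to 3 = (-160, -80, -0.5).
∂h/∂x = -0.003036, ∂h/∂y = +0.01232 (det = 11200).
Flow = −∇h = (+0.003036 east, -0.01232 north), which points south.

S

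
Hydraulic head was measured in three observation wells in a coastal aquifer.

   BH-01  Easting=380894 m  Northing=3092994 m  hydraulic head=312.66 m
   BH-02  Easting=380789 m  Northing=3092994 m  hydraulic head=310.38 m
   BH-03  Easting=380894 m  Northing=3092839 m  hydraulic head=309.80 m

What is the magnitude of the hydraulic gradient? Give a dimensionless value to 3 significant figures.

0.0285

∂h/∂x = (310.38 − 312.66) / (380789 − 380894) = +0.02171
∂h/∂y = (309.80 − 312.66) / (3092839 − 3092994) = +0.01845
|∇h| = √(0.02171² + 0.01845²) = 0.02849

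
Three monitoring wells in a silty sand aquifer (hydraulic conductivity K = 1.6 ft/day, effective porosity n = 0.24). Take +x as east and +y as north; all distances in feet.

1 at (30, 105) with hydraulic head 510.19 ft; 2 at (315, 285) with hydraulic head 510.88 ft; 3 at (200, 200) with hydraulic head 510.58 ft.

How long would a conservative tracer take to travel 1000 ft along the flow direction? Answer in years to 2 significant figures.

190 years

With h = a·x + b·y + c and 1 as origin, the differences give:
  285·a + 180·b = +0.69
  170·a + 95·b = +0.39
Eliminate b (×95 and ×180, subtract): -3525·a = -4.650 → a = ∂h/∂x = +0.001319
Back-substitute: b = ∂h/∂y = +0.001745.
|∇h| = √(0.001319² + 0.001745²) = 0.002187
Seepage velocity v = K·i/n = 1.6 × 0.002187 / 0.24 = 0.01458 ft/day.
t = 1000 / 0.01458 = 6.859e+04 days = 188 years.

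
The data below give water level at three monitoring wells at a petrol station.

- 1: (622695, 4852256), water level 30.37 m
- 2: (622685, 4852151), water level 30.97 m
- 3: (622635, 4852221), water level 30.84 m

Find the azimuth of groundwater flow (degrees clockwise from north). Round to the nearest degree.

042°

With h = a·x + b·y + c and 1 as origin, the differences give:
  (-10)·a + (-105)·b = +0.60
  (-60)·a + (-35)·b = +0.47
Eliminate b (×(-35) and ×(-105), subtract): -5950·a = 28.350 → a = ∂h/∂x = -0.004765
Back-substitute: b = ∂h/∂y = -0.005261.
Flow direction (−∇h) has components (+0.004765 E, +0.005261 N).
Azimuth = atan2(E, N) = atan2(+0.004765, +0.005261) = 42.2° ≈ 042°.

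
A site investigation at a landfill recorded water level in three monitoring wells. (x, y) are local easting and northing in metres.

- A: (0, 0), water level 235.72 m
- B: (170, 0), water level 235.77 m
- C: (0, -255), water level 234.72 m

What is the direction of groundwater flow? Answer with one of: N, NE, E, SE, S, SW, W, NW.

S

∂h/∂x = (235.77 − 235.72) / (170 − 0) = +0.0002941
∂h/∂y = (234.72 − 235.72) / (-255 − 0) = +0.003922
Flow = −∇h = (-0.0002941 east, -0.003922 north), which points south.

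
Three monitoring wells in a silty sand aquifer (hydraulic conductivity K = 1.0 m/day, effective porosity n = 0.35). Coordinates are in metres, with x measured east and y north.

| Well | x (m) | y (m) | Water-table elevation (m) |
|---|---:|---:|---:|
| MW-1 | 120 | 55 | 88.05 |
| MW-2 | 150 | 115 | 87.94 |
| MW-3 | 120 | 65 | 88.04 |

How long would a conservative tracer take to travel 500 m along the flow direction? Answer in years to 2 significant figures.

Differences from MW-1: to MW-2 (Δx, Δy, Δh) = (30, 60, -0.11); to MW-3 = (0, 10, -0.01).
Solve a·Δx + b·Δy = Δh: det = 30·10 − 0·60 = 300.
∂h/∂x = [(-0.11)·10 − (-0.01)·60] / 300 = -0.001667
∂h/∂y = [30·(-0.01) − 0·(-0.11)] / 300 = -0.0010000
|∇h| = √(-0.001667² + -0.0010000²) = 0.001944
Seepage velocity v = K·i/n = 1.0 × 0.001944 / 0.35 = 0.005554 m/day.
t = 500 / 0.005554 = 9.003e+04 days = 246 years.

250 years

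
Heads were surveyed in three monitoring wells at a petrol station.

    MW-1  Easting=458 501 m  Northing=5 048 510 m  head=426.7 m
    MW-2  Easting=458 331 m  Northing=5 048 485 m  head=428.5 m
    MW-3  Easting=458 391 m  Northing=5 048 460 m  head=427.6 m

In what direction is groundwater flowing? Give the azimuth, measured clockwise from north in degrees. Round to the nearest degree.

Differences from MW-1: to MW-2 (Δx, Δy, Δh) = (-170, -25, +1.8); to MW-3 = (-110, -50, +0.9).
Solve a·Δx + b·Δy = Δh: det = (-170)·(-50) − (-110)·(-25) = 5750.
∂h/∂x = [(+1.8)·(-50) − (+0.9)·(-25)] / 5750 = -0.01174
∂h/∂y = [(-170)·(+0.9) − (-110)·(+1.8)] / 5750 = +0.007826
Flow direction (−∇h) has components (+0.01174 E, -0.007826 N).
Azimuth = atan2(E, N) = atan2(+0.01174, -0.007826) = 123.7° ≈ 124°.

124°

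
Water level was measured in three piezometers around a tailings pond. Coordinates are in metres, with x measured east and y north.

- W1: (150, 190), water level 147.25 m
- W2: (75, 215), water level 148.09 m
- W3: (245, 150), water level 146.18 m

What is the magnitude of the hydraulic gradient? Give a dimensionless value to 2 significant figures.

0.011

Differences from W1: to W2 (Δx, Δy, Δh) = (-75, 25, +0.84); to W3 = (95, -40, -1.07).
Determinant of the coordinate differences = (-75)·(-40) − 95·25 = 625.
∂h/∂x = [(+0.84)·(-40) − (-1.07)·25] / 625 = -0.01096
∂h/∂y = [(-75)·(-1.07) − 95·(+0.84)] / 625 = +0.0007200
|∇h| = √(-0.01096² + 0.0007200²) = 0.01098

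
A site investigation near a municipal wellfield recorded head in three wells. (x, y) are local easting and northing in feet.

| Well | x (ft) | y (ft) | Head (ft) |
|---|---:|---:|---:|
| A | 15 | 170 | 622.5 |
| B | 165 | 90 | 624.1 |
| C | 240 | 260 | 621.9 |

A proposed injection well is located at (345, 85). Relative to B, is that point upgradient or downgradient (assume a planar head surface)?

upgradient

With h = a·x + b·y + c and A as origin, the differences give:
  150·a + (-80)·b = +1.6
  225·a + 90·b = -0.6
Eliminate b (×90 and ×(-80), subtract): 31500·a = 96.00 → a = ∂h/∂x = +0.003048
Back-substitute: b = ∂h/∂y = -0.01429.
Head at (345, 85) = 622.5 + (+0.003048)·(330) + (-0.01429)·(-85) = 624.72 ft.
That is higher than the 624.1 ft at B, so the point is upgradient.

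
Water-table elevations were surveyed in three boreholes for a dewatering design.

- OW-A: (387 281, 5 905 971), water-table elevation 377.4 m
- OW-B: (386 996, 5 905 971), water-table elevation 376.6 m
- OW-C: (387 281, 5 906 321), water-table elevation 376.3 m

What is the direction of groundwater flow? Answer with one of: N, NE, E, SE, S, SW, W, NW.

NW

∂h/∂x = (376.6 − 377.4) / (386996 − 387281) = +0.002807
∂h/∂y = (376.3 − 377.4) / (5906321 − 5905971) = -0.003143
Flow = −∇h = (-0.002807 east, +0.003143 north), which points northwest.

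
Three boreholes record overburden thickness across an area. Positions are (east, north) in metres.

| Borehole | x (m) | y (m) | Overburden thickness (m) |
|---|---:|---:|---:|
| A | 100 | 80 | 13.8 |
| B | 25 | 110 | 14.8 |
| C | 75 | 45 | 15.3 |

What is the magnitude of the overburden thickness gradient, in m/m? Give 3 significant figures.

0.0351 m/m

With d = a·x + b·y + c and A as origin, the differences give:
  (-75)·a + 30·b = +1.0
  (-25)·a + (-35)·b = +1.5
Eliminate b (×(-35) and ×30, subtract): 3375·a = -80.00 → a = ∂d/∂x = -0.02370
Back-substitute: b = ∂d/∂y = -0.02593.
|∇f| = √(-0.02370² + -0.02593²) = 0.03513 m/m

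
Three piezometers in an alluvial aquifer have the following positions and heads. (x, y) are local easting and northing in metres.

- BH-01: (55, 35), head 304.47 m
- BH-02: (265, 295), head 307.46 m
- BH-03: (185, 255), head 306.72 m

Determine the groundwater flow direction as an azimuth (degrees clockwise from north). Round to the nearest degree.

Differences from BH-01: to BH-02 (Δx, Δy, Δh) = (210, 260, +2.99); to BH-03 = (130, 220, +2.25).
Determinant of the coordinate differences = 210·220 − 130·260 = 12400.
∂h/∂x = [(+2.99)·220 − (+2.25)·260] / 12400 = +0.005871
∂h/∂y = [210·(+2.25) − 130·(+2.99)] / 12400 = +0.006758
Flow direction (−∇h) has components (-0.005871 E, -0.006758 N).
Azimuth = atan2(E, N) = atan2(-0.005871, -0.006758) = 221.0° ≈ 221°.

221°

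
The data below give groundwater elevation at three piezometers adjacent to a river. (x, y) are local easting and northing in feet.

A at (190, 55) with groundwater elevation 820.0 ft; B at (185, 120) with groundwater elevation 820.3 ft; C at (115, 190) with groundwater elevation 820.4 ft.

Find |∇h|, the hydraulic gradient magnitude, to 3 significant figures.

0.00598

Differences from A: to B (Δx, Δy, Δh) = (-5, 65, +0.3); to C = (-75, 135, +0.4).
Solve a·Δx + b·Δy = Δh: det = (-5)·135 − (-75)·65 = 4200.
∂h/∂x = [(+0.3)·135 − (+0.4)·65] / 4200 = +0.003452
∂h/∂y = [(-5)·(+0.4) − (-75)·(+0.3)] / 4200 = +0.004881
|∇h| = √(0.003452² + 0.004881²) = 0.005978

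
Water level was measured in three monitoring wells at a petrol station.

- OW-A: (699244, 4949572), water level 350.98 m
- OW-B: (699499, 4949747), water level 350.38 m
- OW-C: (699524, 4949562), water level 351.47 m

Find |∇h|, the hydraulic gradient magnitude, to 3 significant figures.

Differences from OW-A: to OW-B (Δx, Δy, Δh) = (255, 175, -0.60); to OW-C = (280, -10, +0.49).
Solve a·Δx + b·Δy = Δh: det = 255·(-10) − 280·175 = -51550.
∂h/∂x = [(-0.60)·(-10) − (+0.49)·175] / -51550 = +0.001547
∂h/∂y = [255·(+0.49) − 280·(-0.60)] / -51550 = -0.005683
|∇h| = √(0.001547² + -0.005683²) = 0.00589

0.00589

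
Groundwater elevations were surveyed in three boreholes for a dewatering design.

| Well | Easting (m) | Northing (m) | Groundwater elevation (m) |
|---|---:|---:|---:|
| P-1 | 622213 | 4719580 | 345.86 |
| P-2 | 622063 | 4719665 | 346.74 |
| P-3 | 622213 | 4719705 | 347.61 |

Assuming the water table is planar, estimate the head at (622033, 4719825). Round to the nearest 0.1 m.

348.9 m

With h = a·x + b·y + c and P-1 as origin, the differences give:
  (-150)·a + 85·b = +0.88
  0·a + 125·b = +1.75
Eliminate b (×125 and ×85, subtract): -18750·a = -38.750 → a = ∂h/∂x = +0.002067
Back-substitute: b = ∂h/∂y = +0.01400.
h(622033, 4719825) = 345.86 + (+0.002067)·(-180) + (+0.01400)·(245) = 345.86 -0.372 +3.430 = 348.918 m.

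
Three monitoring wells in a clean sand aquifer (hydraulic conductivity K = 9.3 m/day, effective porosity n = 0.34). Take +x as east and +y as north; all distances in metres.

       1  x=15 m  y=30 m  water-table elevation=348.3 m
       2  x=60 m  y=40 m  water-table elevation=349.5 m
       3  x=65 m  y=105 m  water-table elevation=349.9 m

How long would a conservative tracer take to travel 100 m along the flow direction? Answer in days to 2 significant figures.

140 days

With h = a·x + b·y + c and 1 as origin, the differences give:
  45·a + 10·b = +1.2
  50·a + 75·b = +1.6
Eliminate b (×75 and ×10, subtract): 2875·a = 74.00 → a = ∂h/∂x = +0.02574
Back-substitute: b = ∂h/∂y = +0.004174.
|∇h| = √(0.02574² + 0.004174²) = 0.02608
Seepage velocity v = K·i/n = 9.3 × 0.02608 / 0.34 = 0.7134 m/day.
t = 100 / 0.7134 = 140.2 days.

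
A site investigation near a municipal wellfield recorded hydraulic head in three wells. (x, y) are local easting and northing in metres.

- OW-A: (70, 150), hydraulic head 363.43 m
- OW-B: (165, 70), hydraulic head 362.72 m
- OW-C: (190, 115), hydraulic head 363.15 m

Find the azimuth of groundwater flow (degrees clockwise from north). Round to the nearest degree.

182°

Taking OW-A as reference: OW-B−OW-A = (95, -80, -0.71); OW-C−OW-A = (120, -35, -0.28).
Determinant of the coordinate differences = 95·(-35) − 120·(-80) = 6275.
∂h/∂x = [(-0.71)·(-35) − (-0.28)·(-80)] / 6275 = +0.0003904
∂h/∂y = [95·(-0.28) − 120·(-0.71)] / 6275 = +0.009339
Flow direction (−∇h) has components (-0.0003904 E, -0.009339 N).
Azimuth = atan2(E, N) = atan2(-0.0003904, -0.009339) = 182.4° ≈ 182°.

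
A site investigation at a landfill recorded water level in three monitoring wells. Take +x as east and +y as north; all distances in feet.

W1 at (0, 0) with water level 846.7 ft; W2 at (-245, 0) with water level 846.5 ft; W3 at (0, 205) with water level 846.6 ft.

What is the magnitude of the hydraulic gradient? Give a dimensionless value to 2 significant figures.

∂h/∂x = (846.5 − 846.7) / (-245 − 0) = +0.0008163
∂h/∂y = (846.6 − 846.7) / (205 − 0) = -0.0004878
|∇h| = √(0.0008163² + -0.0004878²) = 0.0009509

0.00095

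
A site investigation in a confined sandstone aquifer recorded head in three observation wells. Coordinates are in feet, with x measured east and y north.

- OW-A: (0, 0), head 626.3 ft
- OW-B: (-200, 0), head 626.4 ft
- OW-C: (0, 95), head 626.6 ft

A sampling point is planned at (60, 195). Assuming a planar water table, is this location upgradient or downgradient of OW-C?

upgradient

∂h/∂x = (626.4 − 626.3) / (-200 − 0) = -0.0005000
∂h/∂y = (626.6 − 626.3) / (95 − 0) = +0.003158
Head at (60, 195) = 626.3 + (-0.0005000)·(60) + (+0.003158)·(195) = 626.89 ft.
That is higher than the 626.6 ft at OW-C, so the point is upgradient.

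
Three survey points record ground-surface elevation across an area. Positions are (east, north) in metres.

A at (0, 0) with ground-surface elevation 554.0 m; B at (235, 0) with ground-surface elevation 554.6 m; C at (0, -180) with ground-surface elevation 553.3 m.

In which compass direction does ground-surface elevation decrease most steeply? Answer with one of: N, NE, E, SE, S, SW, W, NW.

∂z/∂x = (554.6 − 554.0) / (235 − 0) = +0.002553
∂z/∂y = (553.3 − 554.0) / (-180 − 0) = +0.003889
Steepest decrease is along −∇f = (-0.002553 E, -0.003889 N) → southwest.

SW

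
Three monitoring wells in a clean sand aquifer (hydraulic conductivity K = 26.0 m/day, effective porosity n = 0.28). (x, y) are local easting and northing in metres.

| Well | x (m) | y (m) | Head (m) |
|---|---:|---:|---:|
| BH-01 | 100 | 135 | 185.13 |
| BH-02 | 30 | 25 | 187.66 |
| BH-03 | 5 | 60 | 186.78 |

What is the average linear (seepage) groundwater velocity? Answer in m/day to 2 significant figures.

Differences from BH-01: to BH-02 (Δx, Δy, Δh) = (-70, -110, +2.53); to BH-03 = (-95, -75, +1.65).
Determinant of the coordinate differences = (-70)·(-75) − (-95)·(-110) = -5200.
∂h/∂x = [(+2.53)·(-75) − (+1.65)·(-110)] / -5200 = +0.001587
∂h/∂y = [(-70)·(+1.65) − (-95)·(+2.53)] / -5200 = -0.02401
|∇h| = √(0.001587² + -0.02401²) = 0.02406
Seepage velocity v = K·i/n = 26.0 × 0.02406 / 0.28 = 2.234 m/day.

2.2 m/day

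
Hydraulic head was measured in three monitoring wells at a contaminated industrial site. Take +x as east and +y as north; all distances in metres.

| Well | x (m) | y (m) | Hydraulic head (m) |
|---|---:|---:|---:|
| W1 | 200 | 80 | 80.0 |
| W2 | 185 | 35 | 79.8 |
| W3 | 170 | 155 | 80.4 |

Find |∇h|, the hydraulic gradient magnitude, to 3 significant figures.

0.00500

Differences from W1: to W2 (Δx, Δy, Δh) = (-15, -45, -0.2); to W3 = (-30, 75, +0.4).
Solve a·Δx + b·Δy = Δh: det = (-15)·75 − (-30)·(-45) = -2475.
∂h/∂x = [(-0.2)·75 − (+0.4)·(-45)] / -2475 = -0.001212
∂h/∂y = [(-15)·(+0.4) − (-30)·(-0.2)] / -2475 = +0.004848
|∇h| = √(-0.001212² + 0.004848²) = 0.004997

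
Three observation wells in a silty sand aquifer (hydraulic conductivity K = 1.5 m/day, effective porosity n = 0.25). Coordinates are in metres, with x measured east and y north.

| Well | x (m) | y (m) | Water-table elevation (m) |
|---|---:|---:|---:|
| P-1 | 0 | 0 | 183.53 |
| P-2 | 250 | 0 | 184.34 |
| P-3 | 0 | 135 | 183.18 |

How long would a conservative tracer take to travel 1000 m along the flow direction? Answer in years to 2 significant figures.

∂h/∂x = (184.34 − 183.53) / (250 − 0) = +0.003240
∂h/∂y = (183.18 − 183.53) / (135 − 0) = -0.002593
|∇h| = √(0.003240² + -0.002593²) = 0.00415
Seepage velocity v = K·i/n = 1.5 × 0.00415 / 0.25 = 0.0249 m/day.
t = 1000 / 0.0249 = 4.016e+04 days = 110 years.

110 years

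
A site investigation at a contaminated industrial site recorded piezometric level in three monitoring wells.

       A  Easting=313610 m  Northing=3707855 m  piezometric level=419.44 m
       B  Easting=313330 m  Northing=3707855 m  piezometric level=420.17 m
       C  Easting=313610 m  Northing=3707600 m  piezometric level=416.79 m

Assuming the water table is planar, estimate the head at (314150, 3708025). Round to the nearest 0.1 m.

∂h/∂x = (420.17 − 419.44) / (313330 − 313610) = -0.002607
∂h/∂y = (416.79 − 419.44) / (3707600 − 3707855) = +0.01039
h(314150, 3708025) = 419.44 + (-0.002607)·(540) + (+0.01039)·(170) = 419.44 -1.408 +1.767 = 419.799 m.

419.8 m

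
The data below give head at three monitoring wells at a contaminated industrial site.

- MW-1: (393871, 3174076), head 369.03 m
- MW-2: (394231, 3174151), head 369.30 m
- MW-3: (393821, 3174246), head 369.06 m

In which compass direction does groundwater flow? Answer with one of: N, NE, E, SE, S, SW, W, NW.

SW

Differences from MW-1: to MW-2 (Δx, Δy, Δh) = (360, 75, +0.27); to MW-3 = (-50, 170, +0.03).
Determinant of the coordinate differences = 360·170 − (-50)·75 = 64950.
∂h/∂x = [(+0.27)·170 − (+0.03)·75] / 64950 = +0.0006721
∂h/∂y = [360·(+0.03) − (-50)·(+0.27)] / 64950 = +0.0003741
Flow = −∇h = (-0.0006721 east, -0.0003741 north), which points southwest.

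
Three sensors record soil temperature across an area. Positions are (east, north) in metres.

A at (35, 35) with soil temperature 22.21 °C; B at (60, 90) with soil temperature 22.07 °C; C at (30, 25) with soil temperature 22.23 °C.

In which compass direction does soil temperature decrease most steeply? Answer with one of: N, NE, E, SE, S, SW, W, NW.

Three-point gradient (reference A): Δ to B = (25, 55, -0.14), Δ to C = (-5, -10, +0.02).
∂T/∂x = +0.01200, ∂T/∂y = -0.008000 (det = 25).
Steepest decrease is along −∇f = (-0.01200 E, +0.008000 N) → northwest.

NW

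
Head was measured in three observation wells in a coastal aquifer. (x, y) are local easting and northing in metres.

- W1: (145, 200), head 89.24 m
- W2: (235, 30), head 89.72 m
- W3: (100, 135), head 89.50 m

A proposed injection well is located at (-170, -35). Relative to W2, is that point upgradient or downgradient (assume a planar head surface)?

upgradient

Three-point gradient (reference W1): Δ to W2 = (90, -170, +0.48), Δ to W3 = (-45, -65, +0.26).
∂h/∂x = -0.0009630, ∂h/∂y = -0.003333 (det = -13500).
Head at (-170, -35) = 89.24 + (-0.0009630)·(-315) + (-0.003333)·(-235) = 90.33 m.
That is higher than the 89.72 m at W2, so the point is upgradient.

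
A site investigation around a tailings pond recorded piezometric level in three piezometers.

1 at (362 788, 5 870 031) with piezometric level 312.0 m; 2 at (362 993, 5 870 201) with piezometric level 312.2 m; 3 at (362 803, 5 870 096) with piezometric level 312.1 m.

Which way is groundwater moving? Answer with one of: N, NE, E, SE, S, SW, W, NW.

Differences from 1: to 2 (Δx, Δy, Δh) = (205, 170, +0.2); to 3 = (15, 65, +0.1).
Solve a·Δx + b·Δy = Δh: det = 205·65 − 15·170 = 10775.
∂h/∂x = [(+0.2)·65 − (+0.1)·170] / 10775 = -0.0003712
∂h/∂y = [205·(+0.1) − 15·(+0.2)] / 10775 = +0.001624
Flow = −∇h = (+0.0003712 east, -0.001624 north), which points south.

S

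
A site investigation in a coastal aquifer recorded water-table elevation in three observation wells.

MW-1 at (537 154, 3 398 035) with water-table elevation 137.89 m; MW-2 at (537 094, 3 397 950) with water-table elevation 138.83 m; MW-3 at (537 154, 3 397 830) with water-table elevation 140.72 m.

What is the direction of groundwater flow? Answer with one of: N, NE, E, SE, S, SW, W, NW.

N

With h = a·x + b·y + c and MW-1 as origin, the differences give:
  (-60)·a + (-85)·b = +0.94
  0·a + (-205)·b = +2.83
Eliminate b (×(-205) and ×(-85), subtract): 12300·a = 47.850 → a = ∂h/∂x = +0.003890
Back-substitute: b = ∂h/∂y = -0.01380.
Flow = −∇h = (-0.003890 east, +0.01380 north), which points north.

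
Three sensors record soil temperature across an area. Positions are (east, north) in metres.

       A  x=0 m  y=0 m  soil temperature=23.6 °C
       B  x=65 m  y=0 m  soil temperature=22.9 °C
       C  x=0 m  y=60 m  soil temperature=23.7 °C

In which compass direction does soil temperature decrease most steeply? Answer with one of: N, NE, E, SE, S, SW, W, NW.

E

∂T/∂x = (22.9 − 23.6) / (65 − 0) = -0.01077
∂T/∂y = (23.7 − 23.6) / (60 − 0) = +0.001667
Steepest decrease is along −∇f = (+0.01077 E, -0.001667 N) → east.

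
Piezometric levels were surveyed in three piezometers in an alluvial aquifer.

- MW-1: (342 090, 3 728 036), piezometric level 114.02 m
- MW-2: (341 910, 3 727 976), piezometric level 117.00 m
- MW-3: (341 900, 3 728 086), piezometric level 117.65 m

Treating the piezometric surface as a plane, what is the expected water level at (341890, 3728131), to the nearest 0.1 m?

118.0 m

Three-point gradient (reference MW-1): Δ to MW-2 = (-180, -60, +2.98), Δ to MW-3 = (-190, 50, +3.63).
∂h/∂x = -0.01798, ∂h/∂y = +0.004275 (det = -20400).
h(341890, 3728131) = 114.02 + (-0.01798)·(-200) + (+0.004275)·(95) = 114.02 +3.596 +0.406 = 118.022 m.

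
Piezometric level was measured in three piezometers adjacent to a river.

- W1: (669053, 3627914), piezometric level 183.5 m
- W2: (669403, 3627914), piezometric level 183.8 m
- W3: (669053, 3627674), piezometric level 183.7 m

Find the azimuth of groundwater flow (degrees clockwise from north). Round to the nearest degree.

∂h/∂x = (183.8 − 183.5) / (669403 − 669053) = +0.0008571
∂h/∂y = (183.7 − 183.5) / (3627674 − 3627914) = -0.0008333
Flow direction (−∇h) has components (-0.0008571 E, +0.0008333 N).
Azimuth = atan2(E, N) = atan2(-0.0008571, +0.0008333) = 314.2° ≈ 314°.

314°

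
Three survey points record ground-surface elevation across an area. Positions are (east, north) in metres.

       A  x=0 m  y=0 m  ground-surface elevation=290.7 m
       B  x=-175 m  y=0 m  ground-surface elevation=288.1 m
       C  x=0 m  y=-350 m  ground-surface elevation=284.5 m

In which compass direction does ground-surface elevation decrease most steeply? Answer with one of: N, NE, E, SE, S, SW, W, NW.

SW

∂z/∂x = (288.1 − 290.7) / (-175 − 0) = +0.01486
∂z/∂y = (284.5 − 290.7) / (-350 − 0) = +0.01771
Steepest decrease is along −∇f = (-0.01486 E, -0.01771 N) → southwest.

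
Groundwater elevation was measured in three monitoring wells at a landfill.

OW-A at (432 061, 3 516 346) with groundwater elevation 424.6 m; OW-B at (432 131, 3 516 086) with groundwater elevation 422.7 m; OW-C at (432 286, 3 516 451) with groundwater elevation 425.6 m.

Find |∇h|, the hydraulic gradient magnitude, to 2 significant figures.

With h = a·x + b·y + c and OW-A as origin, the differences give:
  70·a + (-260)·b = -1.9
  225·a + 105·b = +1.0
Eliminate b (×105 and ×(-260), subtract): 65850·a = 60.50 → a = ∂h/∂x = +0.0009188
Back-substitute: b = ∂h/∂y = +0.007555.
|∇h| = √(0.0009188² + 0.007555²) = 0.007611

0.0076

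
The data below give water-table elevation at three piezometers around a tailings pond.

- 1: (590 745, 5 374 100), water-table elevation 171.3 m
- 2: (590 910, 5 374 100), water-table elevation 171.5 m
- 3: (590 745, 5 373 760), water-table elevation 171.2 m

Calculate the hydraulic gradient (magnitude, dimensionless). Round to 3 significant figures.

0.00125

∂h/∂x = (171.5 − 171.3) / (590910 − 590745) = +0.001212
∂h/∂y = (171.2 − 171.3) / (5373760 − 5374100) = +0.0002941
|∇h| = √(0.001212² + 0.0002941²) = 0.001247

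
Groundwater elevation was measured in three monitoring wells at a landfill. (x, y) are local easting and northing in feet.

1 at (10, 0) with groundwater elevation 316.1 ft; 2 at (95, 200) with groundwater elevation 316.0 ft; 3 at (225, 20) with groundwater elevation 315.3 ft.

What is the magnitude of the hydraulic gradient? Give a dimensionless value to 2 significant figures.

0.0040

Differences from 1: to 2 (Δx, Δy, Δh) = (85, 200, -0.1); to 3 = (215, 20, -0.8).
Determinant of the coordinate differences = 85·20 − 215·200 = -41300.
∂h/∂x = [(-0.1)·20 − (-0.8)·200] / -41300 = -0.003826
∂h/∂y = [85·(-0.8) − 215·(-0.1)] / -41300 = +0.001126
|∇h| = √(-0.003826² + 0.001126²) = 0.003988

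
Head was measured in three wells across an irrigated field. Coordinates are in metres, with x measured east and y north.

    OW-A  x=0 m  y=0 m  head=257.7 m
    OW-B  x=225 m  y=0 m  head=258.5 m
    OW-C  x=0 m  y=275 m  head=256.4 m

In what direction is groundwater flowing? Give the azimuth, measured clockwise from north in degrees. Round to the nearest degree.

∂h/∂x = (258.5 − 257.7) / (225 − 0) = +0.003556
∂h/∂y = (256.4 − 257.7) / (275 − 0) = -0.004727
Flow direction (−∇h) has components (-0.003556 E, +0.004727 N).
Azimuth = atan2(E, N) = atan2(-0.003556, +0.004727) = 323.1° ≈ 323°.

323°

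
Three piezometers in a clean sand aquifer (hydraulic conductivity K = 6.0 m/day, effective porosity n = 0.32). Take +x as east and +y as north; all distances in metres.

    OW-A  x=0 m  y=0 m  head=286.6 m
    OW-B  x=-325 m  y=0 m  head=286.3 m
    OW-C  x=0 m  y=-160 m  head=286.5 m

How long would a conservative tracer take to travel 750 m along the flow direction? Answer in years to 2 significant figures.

∂h/∂x = (286.3 − 286.6) / (-325 − 0) = +0.0009231
∂h/∂y = (286.5 − 286.6) / (-160 − 0) = +0.0006250
|∇h| = √(0.0009231² + 0.0006250²) = 0.001115
Seepage velocity v = K·i/n = 6.0 × 0.001115 / 0.32 = 0.02091 m/day.
t = 750 / 0.02091 = 3.587e+04 days = 98.2 years.

98 years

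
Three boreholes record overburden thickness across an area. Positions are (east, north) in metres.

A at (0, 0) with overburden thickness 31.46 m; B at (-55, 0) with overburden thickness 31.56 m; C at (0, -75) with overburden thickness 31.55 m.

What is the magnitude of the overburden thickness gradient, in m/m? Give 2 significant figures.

0.0022 m/m

∂d/∂x = (31.56 − 31.46) / (-55 − 0) = -0.001818
∂d/∂y = (31.55 − 31.46) / (-75 − 0) = -0.001200
|∇f| = √(-0.001818² + -0.001200²) = 0.002178 m/m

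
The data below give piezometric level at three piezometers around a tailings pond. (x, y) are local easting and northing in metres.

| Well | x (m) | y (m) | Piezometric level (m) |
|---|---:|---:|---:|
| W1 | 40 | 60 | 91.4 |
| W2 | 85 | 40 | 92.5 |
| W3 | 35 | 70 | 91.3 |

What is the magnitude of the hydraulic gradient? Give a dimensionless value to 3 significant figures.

With h = a·x + b·y + c and W1 as origin, the differences give:
  45·a + (-20)·b = +1.1
  (-5)·a + 10·b = -0.1
Eliminate b (×10 and ×(-20), subtract): 350·a = 9.00 → a = ∂h/∂x = +0.02571
Back-substitute: b = ∂h/∂y = +0.002857.
|∇h| = √(0.02571² + 0.002857²) = 0.02587

0.0259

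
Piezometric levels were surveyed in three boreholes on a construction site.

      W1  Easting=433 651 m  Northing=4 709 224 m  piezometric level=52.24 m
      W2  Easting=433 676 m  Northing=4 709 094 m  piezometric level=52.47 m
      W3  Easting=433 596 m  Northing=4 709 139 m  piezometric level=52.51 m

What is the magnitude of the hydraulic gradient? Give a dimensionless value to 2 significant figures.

0.0027

Three-point gradient (reference W1): Δ to W2 = (25, -130, +0.23), Δ to W3 = (-55, -85, +0.27).
∂h/∂x = -0.001677, ∂h/∂y = -0.002092 (det = -9275).
|∇h| = √(-0.001677² + -0.002092²) = 0.002681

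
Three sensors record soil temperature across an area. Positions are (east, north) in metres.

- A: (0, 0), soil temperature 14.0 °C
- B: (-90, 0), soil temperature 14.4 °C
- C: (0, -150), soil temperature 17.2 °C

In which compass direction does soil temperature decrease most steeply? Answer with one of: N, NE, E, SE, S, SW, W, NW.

N

∂T/∂x = (14.4 − 14.0) / (-90 − 0) = -0.004444
∂T/∂y = (17.2 − 14.0) / (-150 − 0) = -0.02133
Steepest decrease is along −∇f = (+0.004444 E, +0.02133 N) → north.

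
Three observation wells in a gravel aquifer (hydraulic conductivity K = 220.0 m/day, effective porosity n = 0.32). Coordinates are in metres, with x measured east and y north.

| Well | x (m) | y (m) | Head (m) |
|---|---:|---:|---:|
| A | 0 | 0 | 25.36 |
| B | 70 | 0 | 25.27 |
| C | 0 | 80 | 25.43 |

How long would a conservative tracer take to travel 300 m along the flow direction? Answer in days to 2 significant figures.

∂h/∂x = (25.27 − 25.36) / (70 − 0) = -0.001286
∂h/∂y = (25.43 − 25.36) / (80 − 0) = +0.0008750
|∇h| = √(-0.001286² + 0.0008750²) = 0.001555
Seepage velocity v = K·i/n = 220.0 × 0.001555 / 0.32 = 1.069 m/day.
t = 300 / 1.069 = 280.6 days.

280 days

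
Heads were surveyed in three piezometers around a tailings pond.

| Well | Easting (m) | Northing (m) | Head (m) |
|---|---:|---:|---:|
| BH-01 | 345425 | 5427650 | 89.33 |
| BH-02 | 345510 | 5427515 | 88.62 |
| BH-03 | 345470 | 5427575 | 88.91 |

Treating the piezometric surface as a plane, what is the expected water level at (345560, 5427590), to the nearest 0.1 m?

Taking BH-01 as reference: BH-02−BH-01 = (85, -135, -0.71); BH-03−BH-01 = (45, -75, -0.42).
Solve a·Δx + b·Δy = Δh: det = 85·(-75) − 45·(-135) = -300.
∂h/∂x = [(-0.71)·(-75) − (-0.42)·(-135)] / -300 = +0.01150
∂h/∂y = [85·(-0.42) − 45·(-0.71)] / -300 = +0.01250
h(345560, 5427590) = 89.33 + (+0.01150)·(135) + (+0.01250)·(-60) = 89.33 +1.553 -0.750 = 90.132 m.

90.1 m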